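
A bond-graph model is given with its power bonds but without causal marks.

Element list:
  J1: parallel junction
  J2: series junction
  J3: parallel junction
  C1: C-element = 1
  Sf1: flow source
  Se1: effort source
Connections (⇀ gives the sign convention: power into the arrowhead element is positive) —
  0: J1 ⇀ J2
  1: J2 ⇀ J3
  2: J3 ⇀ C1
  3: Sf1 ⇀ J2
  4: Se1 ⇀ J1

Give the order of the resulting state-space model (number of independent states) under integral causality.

1  (C1 all integral)

#3 stroke at Sf1  (Sf1: flow source, stroke at near end)
#4 stroke at J1  (source Se1 imposes e)
#0 stroke at J2  (common-e at J1 fixed by 4)
#1 stroke at J2  (J2 flow already set via bond 3)
#2 stroke at J3  (only one effort-in slot at J3)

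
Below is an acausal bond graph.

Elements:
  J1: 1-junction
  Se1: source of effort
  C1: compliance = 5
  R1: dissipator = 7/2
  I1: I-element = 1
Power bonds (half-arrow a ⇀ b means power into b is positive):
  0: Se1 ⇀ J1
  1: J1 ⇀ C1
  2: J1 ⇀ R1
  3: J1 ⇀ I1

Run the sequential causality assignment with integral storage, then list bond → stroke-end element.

#0 →J1  (Se1 (Se) sets effort on bond)
#1 →J1  (C1: C, integral causality)
#3 →I1  (prefer integral on I1)
#2 →J1  (common-f at J1 fixed by 3)

β0 stroke→J1
β1 stroke→J1
β2 stroke→J1
β3 stroke→I1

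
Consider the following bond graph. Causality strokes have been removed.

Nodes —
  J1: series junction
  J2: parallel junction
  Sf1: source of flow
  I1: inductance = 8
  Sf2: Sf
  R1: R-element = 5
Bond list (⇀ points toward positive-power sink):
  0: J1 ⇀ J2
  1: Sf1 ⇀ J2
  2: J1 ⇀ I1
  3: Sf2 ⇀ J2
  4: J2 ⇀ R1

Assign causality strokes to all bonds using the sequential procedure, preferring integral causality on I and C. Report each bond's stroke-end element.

bond 0 stroke→J1
bond 1 stroke→Sf1
bond 2 stroke→I1
bond 3 stroke→Sf2
bond 4 stroke→J2

β1 stroke at Sf1  (Sf1: flow source, stroke at near end)
β3 stroke at Sf2  (Sf2 fixes flow; stroke at Sf2)
β2 stroke at I1  (I1 outputs flow p/I1)
β0 stroke at J1  (common-f at J1 fixed by 2)
β4 stroke at J2  (J2 needs exactly one e-in)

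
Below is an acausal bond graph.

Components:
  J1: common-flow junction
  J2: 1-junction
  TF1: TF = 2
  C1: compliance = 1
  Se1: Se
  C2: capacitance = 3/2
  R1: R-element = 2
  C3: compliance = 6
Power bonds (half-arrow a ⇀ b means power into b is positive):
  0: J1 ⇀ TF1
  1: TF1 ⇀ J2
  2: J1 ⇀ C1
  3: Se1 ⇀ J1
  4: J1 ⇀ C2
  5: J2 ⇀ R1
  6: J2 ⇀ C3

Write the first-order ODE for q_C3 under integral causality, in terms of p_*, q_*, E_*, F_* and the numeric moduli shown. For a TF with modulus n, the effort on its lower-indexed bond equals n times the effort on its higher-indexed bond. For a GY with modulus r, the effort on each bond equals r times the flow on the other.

#3 stroke→J1  (Se1: effort source, stroke at far end)
#2 stroke→J1  (C1 integral (e out))
#4 stroke→J1  (C2: C, integral causality)
#0 stroke→TF1  (J1: last free bond brings flow in)
#1 stroke→J2  (TF1 one-in-one-out from 0)
#6 stroke→J2  (C3 integral (e out))
#5 stroke→R1  (J2: last free bond brings flow in)

dq_C3/dt = E_Se1/4 - q_C1/4 - q_C2/6 - q_C3/12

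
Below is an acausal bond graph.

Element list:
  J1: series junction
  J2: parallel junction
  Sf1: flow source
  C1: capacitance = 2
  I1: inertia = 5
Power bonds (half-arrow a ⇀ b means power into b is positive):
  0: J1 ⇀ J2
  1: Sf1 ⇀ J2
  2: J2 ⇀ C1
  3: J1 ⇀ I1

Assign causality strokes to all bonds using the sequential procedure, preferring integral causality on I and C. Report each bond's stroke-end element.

bond 1 stroke at Sf1  (Sf1 fixes flow; stroke at Sf1)
bond 2 stroke at J2  (C1: C, integral causality)
bond 0 stroke at J1  (common-e at J2 fixed by 2)
bond 3 stroke at I1  (J1 needs exactly one f-in)

bond 0 →J1
bond 1 →Sf1
bond 2 →J2
bond 3 →I1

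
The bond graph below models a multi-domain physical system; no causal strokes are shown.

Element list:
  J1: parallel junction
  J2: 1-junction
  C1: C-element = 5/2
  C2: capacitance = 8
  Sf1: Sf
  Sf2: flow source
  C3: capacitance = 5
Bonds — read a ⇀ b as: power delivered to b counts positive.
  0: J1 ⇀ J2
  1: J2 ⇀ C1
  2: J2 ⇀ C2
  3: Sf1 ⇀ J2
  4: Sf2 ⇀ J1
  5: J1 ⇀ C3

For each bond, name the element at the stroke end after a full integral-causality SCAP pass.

#0 |J2
#1 |J2
#2 |J2
#3 |Sf1
#4 |Sf2
#5 |J1

#3 →Sf1  (Sf1: flow source, stroke at near end)
#4 →Sf2  (Sf2 fixes flow; stroke at Sf2)
#0 →J2  (J2 flow already set via bond 3)
#1 →J2  (1-jn J2 has f-setter on 3)
#2 →J2  (J2 flow already set via bond 3)
#5 →J1  (only one effort-in slot at J1)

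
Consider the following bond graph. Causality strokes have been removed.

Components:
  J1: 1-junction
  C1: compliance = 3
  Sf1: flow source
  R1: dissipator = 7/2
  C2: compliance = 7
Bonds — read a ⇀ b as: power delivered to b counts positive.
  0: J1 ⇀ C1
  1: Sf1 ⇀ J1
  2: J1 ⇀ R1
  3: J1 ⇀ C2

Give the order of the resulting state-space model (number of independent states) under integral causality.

2  (C1, C2 all integral)

β1 |Sf1  (Sf1 fixes flow; stroke at Sf1)
β0 |J1  (J1: bond 1 brought flow, rest push out)
β2 |J1  (J1 flow already set via bond 1)
β3 |J1  (common-f at J1 fixed by 1)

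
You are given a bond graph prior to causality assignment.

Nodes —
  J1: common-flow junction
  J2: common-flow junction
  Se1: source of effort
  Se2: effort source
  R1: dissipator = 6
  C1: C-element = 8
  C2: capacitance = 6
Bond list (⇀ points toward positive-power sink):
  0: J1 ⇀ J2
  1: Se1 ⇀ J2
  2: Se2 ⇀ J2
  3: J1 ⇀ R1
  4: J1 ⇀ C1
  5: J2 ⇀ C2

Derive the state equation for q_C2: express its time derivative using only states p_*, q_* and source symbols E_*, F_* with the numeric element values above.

bond 1 stroke→J2  (source Se1 imposes e)
bond 2 stroke→J2  (Se2 (Se) sets effort on bond)
bond 4 stroke→J1  (C1: C, integral causality)
bond 5 stroke→J2  (C2 integral (e out))
bond 0 stroke→J1  (only one flow-in slot at J2)
bond 3 stroke→R1  (only one flow-in slot at J1)

dq_C2/dt = E_Se1/6 + E_Se2/6 - q_C1/48 - q_C2/36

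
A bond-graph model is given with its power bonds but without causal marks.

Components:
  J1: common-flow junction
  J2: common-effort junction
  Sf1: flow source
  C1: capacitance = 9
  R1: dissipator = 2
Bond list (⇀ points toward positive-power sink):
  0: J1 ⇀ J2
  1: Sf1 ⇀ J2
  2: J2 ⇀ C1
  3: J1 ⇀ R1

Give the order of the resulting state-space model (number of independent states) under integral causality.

β1 →Sf1  (Sf1 (Sf) sets flow on bond)
β2 →J2  (C1 integral (e out))
β0 →J1  (J2: bond 2 brought effort, rest push out)
β3 →R1  (closing 1-jn rule on J1)

1  (C1 all integral)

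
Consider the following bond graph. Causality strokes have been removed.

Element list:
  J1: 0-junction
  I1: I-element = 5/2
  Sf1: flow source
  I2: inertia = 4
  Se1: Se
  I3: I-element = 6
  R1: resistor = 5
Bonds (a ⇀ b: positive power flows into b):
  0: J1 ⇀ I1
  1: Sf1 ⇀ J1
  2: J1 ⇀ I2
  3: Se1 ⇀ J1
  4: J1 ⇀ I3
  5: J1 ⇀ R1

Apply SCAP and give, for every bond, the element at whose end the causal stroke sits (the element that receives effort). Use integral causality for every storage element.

b1 |Sf1  (Sf1: flow source, stroke at near end)
b3 |J1  (Se1 fixes effort; stroke away)
b0 |I1  (0-jn J1 has e-setter on 3)
b2 |I2  (0-jn J1 has e-setter on 3)
b4 |I3  (J1: bond 3 brought effort, rest push out)
b5 |R1  (common-e at J1 fixed by 3)

bond 0 stroke→I1
bond 1 stroke→Sf1
bond 2 stroke→I2
bond 3 stroke→J1
bond 4 stroke→I3
bond 5 stroke→R1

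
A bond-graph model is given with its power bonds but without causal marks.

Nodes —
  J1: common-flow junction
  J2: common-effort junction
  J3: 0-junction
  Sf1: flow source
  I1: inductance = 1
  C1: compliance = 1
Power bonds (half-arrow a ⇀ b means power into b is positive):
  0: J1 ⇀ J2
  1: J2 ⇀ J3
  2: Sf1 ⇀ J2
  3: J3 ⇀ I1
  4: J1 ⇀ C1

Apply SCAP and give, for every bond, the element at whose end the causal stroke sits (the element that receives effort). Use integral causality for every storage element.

β0 stroke at J2
β1 stroke at J3
β2 stroke at Sf1
β3 stroke at I1
β4 stroke at J1

#2 stroke→Sf1  (Sf1 (Sf) sets flow on bond)
#3 stroke→I1  (I1: I, integral causality)
#1 stroke→J3  (J3 needs exactly one e-in)
#0 stroke→J2  (closing 0-jn rule on J2)
#4 stroke→J1  (J1 flow already set via bond 0)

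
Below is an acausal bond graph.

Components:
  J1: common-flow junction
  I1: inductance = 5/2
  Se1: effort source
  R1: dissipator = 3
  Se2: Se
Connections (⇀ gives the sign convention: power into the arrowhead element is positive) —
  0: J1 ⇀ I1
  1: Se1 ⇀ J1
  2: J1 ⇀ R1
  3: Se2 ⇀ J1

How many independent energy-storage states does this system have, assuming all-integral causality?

#1 stroke→J1  (source Se1 imposes e)
#3 stroke→J1  (Se2: effort source, stroke at far end)
#0 stroke→I1  (prefer integral on I1)
#2 stroke→J1  (J1 flow already set via bond 0)

1  (I1 all integral)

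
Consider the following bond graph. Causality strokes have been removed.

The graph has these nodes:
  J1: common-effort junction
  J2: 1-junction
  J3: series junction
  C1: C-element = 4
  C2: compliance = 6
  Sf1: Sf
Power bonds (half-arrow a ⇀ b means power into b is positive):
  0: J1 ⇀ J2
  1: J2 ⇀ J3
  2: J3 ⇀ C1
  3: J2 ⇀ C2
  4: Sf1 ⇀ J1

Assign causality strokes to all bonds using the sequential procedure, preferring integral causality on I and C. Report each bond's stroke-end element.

#4 |Sf1  (Sf1 (Sf) sets flow on bond)
#0 |J1  (J1: last free bond brings effort in)
#1 |J2  (common-f at J2 fixed by 0)
#3 |J2  (J2: bond 0 brought flow, rest push out)
#2 |J3  (1-jn J3 has f-setter on 1)

bond 0 stroke at J1
bond 1 stroke at J2
bond 2 stroke at J3
bond 3 stroke at J2
bond 4 stroke at Sf1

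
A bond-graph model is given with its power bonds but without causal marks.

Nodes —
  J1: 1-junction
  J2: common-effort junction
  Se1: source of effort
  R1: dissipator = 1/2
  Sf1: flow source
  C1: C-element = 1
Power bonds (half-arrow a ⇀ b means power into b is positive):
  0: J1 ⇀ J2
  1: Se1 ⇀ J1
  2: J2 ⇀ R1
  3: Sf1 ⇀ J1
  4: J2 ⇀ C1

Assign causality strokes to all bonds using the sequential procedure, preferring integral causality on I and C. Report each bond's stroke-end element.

b0 stroke→J1
b1 stroke→J1
b2 stroke→R1
b3 stroke→Sf1
b4 stroke→J2

#1 stroke at J1  (Se1 fixes effort; stroke away)
#3 stroke at Sf1  (Sf1 fixes flow; stroke at Sf1)
#0 stroke at J1  (J1: bond 3 brought flow, rest push out)
#4 stroke at J2  (prefer integral on C1)
#2 stroke at R1  (J2: bond 4 brought effort, rest push out)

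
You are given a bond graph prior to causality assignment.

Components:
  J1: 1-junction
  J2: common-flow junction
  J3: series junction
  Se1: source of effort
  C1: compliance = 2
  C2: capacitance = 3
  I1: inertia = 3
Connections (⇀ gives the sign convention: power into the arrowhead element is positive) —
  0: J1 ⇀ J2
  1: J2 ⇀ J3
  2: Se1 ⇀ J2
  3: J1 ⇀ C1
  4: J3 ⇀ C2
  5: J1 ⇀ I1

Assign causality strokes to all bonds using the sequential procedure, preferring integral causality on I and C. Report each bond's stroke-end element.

#2 |J2  (source Se1 imposes e)
#3 |J1  (C1 outputs effort q/C1)
#4 |J3  (C2 integral (e out))
#1 |J2  (J3 needs exactly one f-in)
#0 |J1  (J2 needs exactly one f-in)
#5 |I1  (J1: last free bond brings flow in)

#0 stroke→J1
#1 stroke→J2
#2 stroke→J2
#3 stroke→J1
#4 stroke→J3
#5 stroke→I1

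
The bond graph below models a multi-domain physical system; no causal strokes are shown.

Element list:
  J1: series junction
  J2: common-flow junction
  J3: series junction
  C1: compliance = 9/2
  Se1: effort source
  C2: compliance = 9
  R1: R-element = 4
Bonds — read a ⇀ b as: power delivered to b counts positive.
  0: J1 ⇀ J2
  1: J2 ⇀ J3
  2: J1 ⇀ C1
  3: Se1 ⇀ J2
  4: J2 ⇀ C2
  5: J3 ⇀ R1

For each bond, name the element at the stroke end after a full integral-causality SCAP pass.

β0 →J2
β1 →J3
β2 →J1
β3 →J2
β4 →J2
β5 →R1

bond 3 →J2  (Se1 fixes effort; stroke away)
bond 2 →J1  (C1: C, integral causality)
bond 0 →J2  (only one flow-in slot at J1)
bond 4 →J2  (C2 outputs effort q/C2)
bond 1 →J3  (J2: last free bond brings flow in)
bond 5 →R1  (J3 needs exactly one f-in)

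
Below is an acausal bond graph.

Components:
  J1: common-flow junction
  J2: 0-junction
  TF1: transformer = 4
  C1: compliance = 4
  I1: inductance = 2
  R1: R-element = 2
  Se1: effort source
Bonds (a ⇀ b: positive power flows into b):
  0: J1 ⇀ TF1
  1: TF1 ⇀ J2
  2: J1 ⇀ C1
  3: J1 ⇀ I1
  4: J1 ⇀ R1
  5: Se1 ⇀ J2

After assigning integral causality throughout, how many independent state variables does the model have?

#5 |J2  (Se1 (Se) sets effort on bond)
#1 |TF1  (0-jn J2 has e-setter on 5)
#0 |J1  (TF TF1: opposite of bond 1)
#2 |J1  (C1 outputs effort q/C1)
#3 |I1  (I1: I, integral causality)
#4 |J1  (J1 flow already set via bond 3)

2  (C1, I1 all integral)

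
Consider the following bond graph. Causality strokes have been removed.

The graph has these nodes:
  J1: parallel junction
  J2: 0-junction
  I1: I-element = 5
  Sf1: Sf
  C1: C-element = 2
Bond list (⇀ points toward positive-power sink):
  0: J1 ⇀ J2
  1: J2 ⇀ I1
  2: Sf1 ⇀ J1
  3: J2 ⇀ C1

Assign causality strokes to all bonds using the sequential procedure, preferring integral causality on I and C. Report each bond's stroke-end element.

bond 0 →J1
bond 1 →I1
bond 2 →Sf1
bond 3 →J2

b2 stroke at Sf1  (Sf1 (Sf) sets flow on bond)
b0 stroke at J1  (only one effort-in slot at J1)
b1 stroke at I1  (I1: I, integral causality)
b3 stroke at J2  (only one effort-in slot at J2)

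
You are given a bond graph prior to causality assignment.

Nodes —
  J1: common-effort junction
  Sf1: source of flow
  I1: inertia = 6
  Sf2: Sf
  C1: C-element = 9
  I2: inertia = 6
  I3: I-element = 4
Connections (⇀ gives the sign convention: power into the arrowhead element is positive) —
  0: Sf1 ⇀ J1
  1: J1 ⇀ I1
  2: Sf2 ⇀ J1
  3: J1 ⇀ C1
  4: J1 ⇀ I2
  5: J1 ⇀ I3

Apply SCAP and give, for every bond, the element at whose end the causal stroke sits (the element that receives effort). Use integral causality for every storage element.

β0 stroke→Sf1
β1 stroke→I1
β2 stroke→Sf2
β3 stroke→J1
β4 stroke→I2
β5 stroke→I3

#0 stroke at Sf1  (Sf1 (Sf) sets flow on bond)
#2 stroke at Sf2  (Sf2 (Sf) sets flow on bond)
#1 stroke at I1  (I1 outputs flow p/I1)
#3 stroke at J1  (prefer integral on C1)
#4 stroke at I2  (J1: bond 3 brought effort, rest push out)
#5 stroke at I3  (0-jn J1 has e-setter on 3)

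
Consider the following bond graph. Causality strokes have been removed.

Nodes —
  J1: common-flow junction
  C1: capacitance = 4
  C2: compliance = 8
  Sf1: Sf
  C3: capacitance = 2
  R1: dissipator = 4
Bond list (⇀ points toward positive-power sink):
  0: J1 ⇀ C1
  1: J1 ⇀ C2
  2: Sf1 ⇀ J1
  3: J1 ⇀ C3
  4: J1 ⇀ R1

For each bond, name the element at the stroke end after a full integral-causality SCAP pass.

#0 stroke at J1
#1 stroke at J1
#2 stroke at Sf1
#3 stroke at J1
#4 stroke at J1

b2 stroke at Sf1  (source Sf1 imposes f)
b0 stroke at J1  (1-jn J1 has f-setter on 2)
b1 stroke at J1  (1-jn J1 has f-setter on 2)
b3 stroke at J1  (J1: bond 2 brought flow, rest push out)
b4 stroke at J1  (J1: bond 2 brought flow, rest push out)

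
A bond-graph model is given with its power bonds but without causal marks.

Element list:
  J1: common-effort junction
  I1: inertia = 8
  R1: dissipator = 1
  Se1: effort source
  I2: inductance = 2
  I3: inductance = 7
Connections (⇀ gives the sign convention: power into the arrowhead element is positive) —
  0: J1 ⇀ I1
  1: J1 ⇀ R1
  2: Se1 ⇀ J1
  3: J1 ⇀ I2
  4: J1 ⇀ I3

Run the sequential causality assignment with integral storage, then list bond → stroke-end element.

bond 0 |I1
bond 1 |R1
bond 2 |J1
bond 3 |I2
bond 4 |I3

β2 stroke at J1  (source Se1 imposes e)
β0 stroke at I1  (J1: bond 2 brought effort, rest push out)
β1 stroke at R1  (J1: bond 2 brought effort, rest push out)
β3 stroke at I2  (J1: bond 2 brought effort, rest push out)
β4 stroke at I3  (common-e at J1 fixed by 2)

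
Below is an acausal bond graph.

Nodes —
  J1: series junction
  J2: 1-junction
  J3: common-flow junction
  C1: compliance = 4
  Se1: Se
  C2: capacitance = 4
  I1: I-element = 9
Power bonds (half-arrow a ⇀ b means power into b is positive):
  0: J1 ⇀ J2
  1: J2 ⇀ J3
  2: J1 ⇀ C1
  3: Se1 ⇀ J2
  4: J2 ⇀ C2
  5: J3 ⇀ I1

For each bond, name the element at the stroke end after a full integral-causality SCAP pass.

β0 stroke→J2
β1 stroke→J3
β2 stroke→J1
β3 stroke→J2
β4 stroke→J2
β5 stroke→I1

β3 stroke at J2  (source Se1 imposes e)
β2 stroke at J1  (C1 outputs effort q/C1)
β0 stroke at J2  (closing 1-jn rule on J1)
β4 stroke at J2  (C2 integral (e out))
β1 stroke at J3  (closing 1-jn rule on J2)
β5 stroke at I1  (J3: last free bond brings flow in)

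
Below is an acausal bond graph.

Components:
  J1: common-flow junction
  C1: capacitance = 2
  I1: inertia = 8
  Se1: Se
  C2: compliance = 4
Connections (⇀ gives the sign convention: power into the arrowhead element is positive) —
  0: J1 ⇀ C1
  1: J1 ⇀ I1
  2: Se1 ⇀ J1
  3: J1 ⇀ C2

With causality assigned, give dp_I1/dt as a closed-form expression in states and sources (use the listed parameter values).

dp_I1/dt = E_Se1 - q_C1/2 - q_C2/4

#2 →J1  (source Se1 imposes e)
#0 →J1  (C1 integral (e out))
#1 →I1  (I1 outputs flow p/I1)
#3 →J1  (J1: bond 1 brought flow, rest push out)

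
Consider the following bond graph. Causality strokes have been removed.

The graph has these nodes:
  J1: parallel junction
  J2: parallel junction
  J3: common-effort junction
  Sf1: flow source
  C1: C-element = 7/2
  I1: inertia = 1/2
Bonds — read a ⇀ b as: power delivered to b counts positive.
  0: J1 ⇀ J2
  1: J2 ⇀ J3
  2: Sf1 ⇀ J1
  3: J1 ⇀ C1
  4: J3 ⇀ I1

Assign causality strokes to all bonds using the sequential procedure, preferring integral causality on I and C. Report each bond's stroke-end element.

b2 |Sf1  (Sf1: flow source, stroke at near end)
b3 |J1  (C1: C, integral causality)
b0 |J2  (J1 effort already set via bond 3)
b1 |J3  (J2: bond 0 brought effort, rest push out)
b4 |I1  (0-jn J3 has e-setter on 1)

#0 stroke at J2
#1 stroke at J3
#2 stroke at Sf1
#3 stroke at J1
#4 stroke at I1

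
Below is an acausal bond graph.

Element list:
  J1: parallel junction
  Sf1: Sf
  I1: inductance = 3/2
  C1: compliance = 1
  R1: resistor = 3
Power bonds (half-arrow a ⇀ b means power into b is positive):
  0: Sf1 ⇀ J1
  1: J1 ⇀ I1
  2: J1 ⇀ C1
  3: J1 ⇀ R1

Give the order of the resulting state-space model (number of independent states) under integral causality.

2  (C1, I1 all integral)

bond 0 stroke at Sf1  (Sf1 (Sf) sets flow on bond)
bond 1 stroke at I1  (prefer integral on I1)
bond 2 stroke at J1  (prefer integral on C1)
bond 3 stroke at R1  (J1: bond 2 brought effort, rest push out)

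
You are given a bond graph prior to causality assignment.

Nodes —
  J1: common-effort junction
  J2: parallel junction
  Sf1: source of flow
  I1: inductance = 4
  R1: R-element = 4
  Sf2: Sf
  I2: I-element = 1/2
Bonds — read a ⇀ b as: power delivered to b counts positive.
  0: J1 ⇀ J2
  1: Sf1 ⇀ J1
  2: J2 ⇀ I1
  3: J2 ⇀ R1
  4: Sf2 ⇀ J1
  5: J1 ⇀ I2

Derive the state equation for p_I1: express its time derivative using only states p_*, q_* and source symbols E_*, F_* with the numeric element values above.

dp_I1/dt = 4*F_Sf1 + 4*F_Sf2 - p_I1 - 8*p_I2

#1 |Sf1  (Sf1: flow source, stroke at near end)
#4 |Sf2  (Sf2 fixes flow; stroke at Sf2)
#2 |I1  (I1 integral (f out))
#5 |I2  (I2: I, integral causality)
#0 |J1  (J1: last free bond brings effort in)
#3 |J2  (J2 needs exactly one e-in)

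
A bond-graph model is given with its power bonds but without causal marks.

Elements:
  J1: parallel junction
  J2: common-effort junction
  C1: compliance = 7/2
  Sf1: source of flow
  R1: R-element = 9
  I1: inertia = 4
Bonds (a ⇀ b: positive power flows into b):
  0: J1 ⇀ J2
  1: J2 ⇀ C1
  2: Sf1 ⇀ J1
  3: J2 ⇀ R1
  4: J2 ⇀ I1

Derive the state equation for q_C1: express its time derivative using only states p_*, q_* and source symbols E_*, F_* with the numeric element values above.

dq_C1/dt = F_Sf1 - p_I1/4 - 2*q_C1/63

bond 2 |Sf1  (Sf1: flow source, stroke at near end)
bond 0 |J1  (J1: last free bond brings effort in)
bond 1 |J2  (C1 outputs effort q/C1)
bond 3 |R1  (common-e at J2 fixed by 1)
bond 4 |I1  (0-jn J2 has e-setter on 1)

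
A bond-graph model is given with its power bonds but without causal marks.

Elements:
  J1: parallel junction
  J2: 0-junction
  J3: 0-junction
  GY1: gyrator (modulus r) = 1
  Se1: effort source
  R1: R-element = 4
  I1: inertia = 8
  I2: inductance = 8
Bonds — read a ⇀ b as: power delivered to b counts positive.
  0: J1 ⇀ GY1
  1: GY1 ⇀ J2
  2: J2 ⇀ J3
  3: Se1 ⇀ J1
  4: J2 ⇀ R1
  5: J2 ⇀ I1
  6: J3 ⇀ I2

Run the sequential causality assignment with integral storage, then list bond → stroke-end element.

β3 |J1  (source Se1 imposes e)
β0 |GY1  (common-e at J1 fixed by 3)
β1 |GY1  (GY1 both-in/both-out from 0)
β5 |I1  (I1 integral (f out))
β6 |I2  (I2: I, integral causality)
β2 |J3  (closing 0-jn rule on J3)
β4 |J2  (only one effort-in slot at J2)

#0 →GY1
#1 →GY1
#2 →J3
#3 →J1
#4 →J2
#5 →I1
#6 →I2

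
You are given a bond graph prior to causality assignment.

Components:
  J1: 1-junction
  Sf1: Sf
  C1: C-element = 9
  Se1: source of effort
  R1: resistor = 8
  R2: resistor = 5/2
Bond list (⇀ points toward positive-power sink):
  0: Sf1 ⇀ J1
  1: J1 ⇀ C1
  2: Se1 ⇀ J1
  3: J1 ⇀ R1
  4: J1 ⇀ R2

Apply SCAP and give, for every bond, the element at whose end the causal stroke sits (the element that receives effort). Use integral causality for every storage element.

bond 0 stroke at Sf1  (source Sf1 imposes f)
bond 2 stroke at J1  (source Se1 imposes e)
bond 1 stroke at J1  (J1: bond 0 brought flow, rest push out)
bond 3 stroke at J1  (J1: bond 0 brought flow, rest push out)
bond 4 stroke at J1  (1-jn J1 has f-setter on 0)

b0 →Sf1
b1 →J1
b2 →J1
b3 →J1
b4 →J1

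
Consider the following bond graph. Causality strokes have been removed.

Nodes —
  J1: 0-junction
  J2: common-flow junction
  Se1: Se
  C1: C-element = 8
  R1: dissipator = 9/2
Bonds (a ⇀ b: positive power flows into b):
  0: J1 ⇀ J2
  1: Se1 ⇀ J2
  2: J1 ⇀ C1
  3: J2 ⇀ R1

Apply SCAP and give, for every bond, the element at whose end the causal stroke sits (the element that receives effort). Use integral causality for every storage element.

b1 stroke at J2  (source Se1 imposes e)
b2 stroke at J1  (C1 outputs effort q/C1)
b0 stroke at J2  (J1: bond 2 brought effort, rest push out)
b3 stroke at R1  (J2: last free bond brings flow in)

β0 |J2
β1 |J2
β2 |J1
β3 |R1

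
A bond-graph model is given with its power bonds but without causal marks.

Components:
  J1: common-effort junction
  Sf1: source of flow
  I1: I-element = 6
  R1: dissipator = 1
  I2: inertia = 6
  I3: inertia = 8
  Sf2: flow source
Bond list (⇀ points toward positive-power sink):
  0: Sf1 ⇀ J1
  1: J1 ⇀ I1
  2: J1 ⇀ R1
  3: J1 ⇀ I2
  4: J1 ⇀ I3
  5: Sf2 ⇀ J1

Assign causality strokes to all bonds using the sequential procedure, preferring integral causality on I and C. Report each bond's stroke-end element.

b0 →Sf1  (source Sf1 imposes f)
b5 →Sf2  (Sf2 (Sf) sets flow on bond)
b1 →I1  (I1: I, integral causality)
b3 →I2  (I2: I, integral causality)
b4 →I3  (I3 integral (f out))
b2 →J1  (only one effort-in slot at J1)

b0 →Sf1
b1 →I1
b2 →J1
b3 →I2
b4 →I3
b5 →Sf2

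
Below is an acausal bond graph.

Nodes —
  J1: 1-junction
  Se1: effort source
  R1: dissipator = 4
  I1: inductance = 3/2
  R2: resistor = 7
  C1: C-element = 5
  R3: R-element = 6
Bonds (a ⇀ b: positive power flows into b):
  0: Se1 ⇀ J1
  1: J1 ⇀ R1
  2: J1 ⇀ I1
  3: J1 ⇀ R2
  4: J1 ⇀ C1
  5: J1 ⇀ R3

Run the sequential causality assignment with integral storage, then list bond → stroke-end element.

β0 →J1  (Se1 (Se) sets effort on bond)
β2 →I1  (I1 outputs flow p/I1)
β1 →J1  (J1: bond 2 brought flow, rest push out)
β3 →J1  (1-jn J1 has f-setter on 2)
β4 →J1  (1-jn J1 has f-setter on 2)
β5 →J1  (common-f at J1 fixed by 2)

#0 →J1
#1 →J1
#2 →I1
#3 →J1
#4 →J1
#5 →J1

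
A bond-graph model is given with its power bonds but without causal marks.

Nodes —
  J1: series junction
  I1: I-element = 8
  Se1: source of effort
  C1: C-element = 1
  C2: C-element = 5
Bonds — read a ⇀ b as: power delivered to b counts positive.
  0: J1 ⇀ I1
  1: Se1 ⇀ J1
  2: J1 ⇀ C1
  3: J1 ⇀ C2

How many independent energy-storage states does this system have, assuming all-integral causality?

3  (C1, C2, I1 all integral)

b1 →J1  (Se1 (Se) sets effort on bond)
b0 →I1  (I1 integral (f out))
b2 →J1  (J1 flow already set via bond 0)
b3 →J1  (J1: bond 0 brought flow, rest push out)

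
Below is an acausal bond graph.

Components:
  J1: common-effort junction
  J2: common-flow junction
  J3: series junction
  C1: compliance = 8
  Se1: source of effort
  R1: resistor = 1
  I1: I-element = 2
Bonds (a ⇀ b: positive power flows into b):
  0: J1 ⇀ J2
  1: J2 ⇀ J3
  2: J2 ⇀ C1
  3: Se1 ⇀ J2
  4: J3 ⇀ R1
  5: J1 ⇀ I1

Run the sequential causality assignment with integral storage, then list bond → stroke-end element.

bond 3 stroke at J2  (Se1 (Se) sets effort on bond)
bond 2 stroke at J2  (C1 integral (e out))
bond 5 stroke at I1  (I1 integral (f out))
bond 0 stroke at J1  (J1 needs exactly one e-in)
bond 1 stroke at J2  (common-f at J2 fixed by 0)
bond 4 stroke at J3  (J3 flow already set via bond 1)

β0 stroke at J1
β1 stroke at J2
β2 stroke at J2
β3 stroke at J2
β4 stroke at J3
β5 stroke at I1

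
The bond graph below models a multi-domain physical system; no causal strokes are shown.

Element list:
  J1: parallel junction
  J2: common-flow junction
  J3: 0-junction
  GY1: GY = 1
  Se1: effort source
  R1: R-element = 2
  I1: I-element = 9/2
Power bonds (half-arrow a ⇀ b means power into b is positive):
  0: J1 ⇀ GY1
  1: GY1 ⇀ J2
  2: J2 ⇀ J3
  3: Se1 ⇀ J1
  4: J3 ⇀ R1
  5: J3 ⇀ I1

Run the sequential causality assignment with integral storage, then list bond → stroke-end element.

β0 →GY1
β1 →GY1
β2 →J2
β3 →J1
β4 →J3
β5 →I1

β3 |J1  (Se1: effort source, stroke at far end)
β0 |GY1  (0-jn J1 has e-setter on 3)
β1 |GY1  (GY1: gyrator matches bond 0)
β2 |J2  (J2: bond 1 brought flow, rest push out)
β5 |I1  (I1: I, integral causality)
β4 |J3  (J3 needs exactly one e-in)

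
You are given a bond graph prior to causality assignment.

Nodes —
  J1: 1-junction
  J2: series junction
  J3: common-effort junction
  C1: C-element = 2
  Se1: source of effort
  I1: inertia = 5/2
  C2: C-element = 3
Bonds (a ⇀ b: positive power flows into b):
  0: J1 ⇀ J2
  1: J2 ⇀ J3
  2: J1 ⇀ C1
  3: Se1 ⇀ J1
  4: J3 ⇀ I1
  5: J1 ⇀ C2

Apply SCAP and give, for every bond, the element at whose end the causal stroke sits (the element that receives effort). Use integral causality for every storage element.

β3 stroke at J1  (Se1: effort source, stroke at far end)
β2 stroke at J1  (C1 outputs effort q/C1)
β4 stroke at I1  (I1 integral (f out))
β1 stroke at J3  (only one effort-in slot at J3)
β0 stroke at J2  (J2 flow already set via bond 1)
β5 stroke at J1  (J1 flow already set via bond 0)

β0 stroke at J2
β1 stroke at J3
β2 stroke at J1
β3 stroke at J1
β4 stroke at I1
β5 stroke at J1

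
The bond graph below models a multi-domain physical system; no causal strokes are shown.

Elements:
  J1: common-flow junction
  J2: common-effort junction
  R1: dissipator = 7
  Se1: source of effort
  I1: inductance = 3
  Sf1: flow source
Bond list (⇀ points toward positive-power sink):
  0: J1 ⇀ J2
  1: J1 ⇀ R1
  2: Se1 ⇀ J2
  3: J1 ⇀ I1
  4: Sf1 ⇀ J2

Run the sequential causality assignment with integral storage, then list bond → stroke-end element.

bond 2 stroke→J2  (Se1 (Se) sets effort on bond)
bond 4 stroke→Sf1  (Sf1: flow source, stroke at near end)
bond 0 stroke→J1  (0-jn J2 has e-setter on 2)
bond 3 stroke→I1  (I1 outputs flow p/I1)
bond 1 stroke→J1  (common-f at J1 fixed by 3)

bond 0 stroke→J1
bond 1 stroke→J1
bond 2 stroke→J2
bond 3 stroke→I1
bond 4 stroke→Sf1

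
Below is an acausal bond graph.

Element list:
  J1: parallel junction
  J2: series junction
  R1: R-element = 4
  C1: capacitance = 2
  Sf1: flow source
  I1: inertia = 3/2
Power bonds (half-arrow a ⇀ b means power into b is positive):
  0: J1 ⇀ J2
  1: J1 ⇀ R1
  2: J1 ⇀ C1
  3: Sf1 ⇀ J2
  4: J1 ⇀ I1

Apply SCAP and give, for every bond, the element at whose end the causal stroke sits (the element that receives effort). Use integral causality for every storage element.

b0 |J2
b1 |R1
b2 |J1
b3 |Sf1
b4 |I1

bond 3 stroke→Sf1  (source Sf1 imposes f)
bond 0 stroke→J2  (1-jn J2 has f-setter on 3)
bond 2 stroke→J1  (prefer integral on C1)
bond 1 stroke→R1  (J1 effort already set via bond 2)
bond 4 stroke→I1  (0-jn J1 has e-setter on 2)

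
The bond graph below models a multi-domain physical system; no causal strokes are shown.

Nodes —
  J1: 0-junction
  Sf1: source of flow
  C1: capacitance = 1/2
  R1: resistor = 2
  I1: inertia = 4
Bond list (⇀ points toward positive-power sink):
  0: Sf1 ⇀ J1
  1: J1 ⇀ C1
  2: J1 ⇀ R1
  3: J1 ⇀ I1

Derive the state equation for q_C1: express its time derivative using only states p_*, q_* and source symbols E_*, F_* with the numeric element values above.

bond 0 →Sf1  (source Sf1 imposes f)
bond 1 →J1  (prefer integral on C1)
bond 2 →R1  (J1: bond 1 brought effort, rest push out)
bond 3 →I1  (J1: bond 1 brought effort, rest push out)

dq_C1/dt = F_Sf1 - p_I1/4 - q_C1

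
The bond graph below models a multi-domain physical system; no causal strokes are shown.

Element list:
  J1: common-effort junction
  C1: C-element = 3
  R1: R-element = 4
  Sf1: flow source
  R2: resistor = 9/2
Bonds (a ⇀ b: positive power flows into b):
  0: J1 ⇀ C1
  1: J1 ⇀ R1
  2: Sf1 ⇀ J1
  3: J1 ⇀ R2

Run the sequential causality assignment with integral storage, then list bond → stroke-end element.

bond 2 stroke at Sf1  (source Sf1 imposes f)
bond 0 stroke at J1  (C1 integral (e out))
bond 1 stroke at R1  (0-jn J1 has e-setter on 0)
bond 3 stroke at R2  (J1: bond 0 brought effort, rest push out)

b0 stroke at J1
b1 stroke at R1
b2 stroke at Sf1
b3 stroke at R2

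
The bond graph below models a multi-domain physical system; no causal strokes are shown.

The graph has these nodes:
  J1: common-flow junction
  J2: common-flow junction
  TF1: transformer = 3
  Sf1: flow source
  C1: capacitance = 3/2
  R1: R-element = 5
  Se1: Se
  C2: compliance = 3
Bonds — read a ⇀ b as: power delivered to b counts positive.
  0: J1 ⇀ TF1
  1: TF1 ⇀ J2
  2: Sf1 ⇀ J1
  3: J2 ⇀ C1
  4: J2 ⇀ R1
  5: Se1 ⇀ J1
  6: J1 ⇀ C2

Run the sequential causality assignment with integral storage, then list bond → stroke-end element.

#0 |J1
#1 |TF1
#2 |Sf1
#3 |J2
#4 |J2
#5 |J1
#6 |J1

bond 2 stroke→Sf1  (source Sf1 imposes f)
bond 5 stroke→J1  (source Se1 imposes e)
bond 0 stroke→J1  (J1: bond 2 brought flow, rest push out)
bond 6 stroke→J1  (common-f at J1 fixed by 2)
bond 1 stroke→TF1  (TF TF1: opposite of bond 0)
bond 3 stroke→J2  (J2 flow already set via bond 1)
bond 4 stroke→J2  (J2 flow already set via bond 1)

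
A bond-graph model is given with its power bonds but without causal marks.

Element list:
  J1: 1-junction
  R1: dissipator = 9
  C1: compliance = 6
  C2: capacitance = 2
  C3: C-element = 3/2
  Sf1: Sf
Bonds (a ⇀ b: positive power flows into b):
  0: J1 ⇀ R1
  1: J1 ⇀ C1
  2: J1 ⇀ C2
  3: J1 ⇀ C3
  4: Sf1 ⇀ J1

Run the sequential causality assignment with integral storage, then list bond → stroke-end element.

bond 4 |Sf1  (Sf1 (Sf) sets flow on bond)
bond 0 |J1  (J1: bond 4 brought flow, rest push out)
bond 1 |J1  (1-jn J1 has f-setter on 4)
bond 2 |J1  (J1 flow already set via bond 4)
bond 3 |J1  (J1: bond 4 brought flow, rest push out)

β0 →J1
β1 →J1
β2 →J1
β3 →J1
β4 →Sf1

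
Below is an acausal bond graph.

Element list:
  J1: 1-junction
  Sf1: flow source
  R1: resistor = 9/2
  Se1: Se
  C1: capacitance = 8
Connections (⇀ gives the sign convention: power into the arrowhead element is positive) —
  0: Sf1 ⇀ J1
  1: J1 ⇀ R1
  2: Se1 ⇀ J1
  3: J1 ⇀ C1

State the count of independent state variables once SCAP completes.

1  (C1 all integral)

β0 stroke→Sf1  (Sf1 fixes flow; stroke at Sf1)
β2 stroke→J1  (Se1: effort source, stroke at far end)
β1 stroke→J1  (J1 flow already set via bond 0)
β3 stroke→J1  (1-jn J1 has f-setter on 0)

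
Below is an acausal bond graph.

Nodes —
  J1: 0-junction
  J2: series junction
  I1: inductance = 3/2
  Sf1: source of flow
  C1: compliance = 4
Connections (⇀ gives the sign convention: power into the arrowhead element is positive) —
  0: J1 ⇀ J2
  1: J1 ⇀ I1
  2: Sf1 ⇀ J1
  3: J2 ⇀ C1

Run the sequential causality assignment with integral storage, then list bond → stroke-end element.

bond 2 stroke at Sf1  (Sf1: flow source, stroke at near end)
bond 1 stroke at I1  (I1 integral (f out))
bond 0 stroke at J1  (closing 0-jn rule on J1)
bond 3 stroke at J2  (J2: bond 0 brought flow, rest push out)

β0 |J1
β1 |I1
β2 |Sf1
β3 |J2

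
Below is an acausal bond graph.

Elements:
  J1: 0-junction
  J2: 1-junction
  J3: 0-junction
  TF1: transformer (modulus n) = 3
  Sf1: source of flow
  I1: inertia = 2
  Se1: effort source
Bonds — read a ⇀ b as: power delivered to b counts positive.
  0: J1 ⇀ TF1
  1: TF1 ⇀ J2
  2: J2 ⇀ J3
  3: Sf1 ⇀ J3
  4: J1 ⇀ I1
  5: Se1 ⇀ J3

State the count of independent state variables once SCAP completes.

#3 →Sf1  (Sf1: flow source, stroke at near end)
#5 →J3  (Se1 (Se) sets effort on bond)
#2 →J2  (0-jn J3 has e-setter on 5)
#1 →TF1  (J2: last free bond brings flow in)
#0 →J1  (through TF1, causality passes straight; one stroke at TF1)
#4 →I1  (common-e at J1 fixed by 0)

1  (I1 all integral)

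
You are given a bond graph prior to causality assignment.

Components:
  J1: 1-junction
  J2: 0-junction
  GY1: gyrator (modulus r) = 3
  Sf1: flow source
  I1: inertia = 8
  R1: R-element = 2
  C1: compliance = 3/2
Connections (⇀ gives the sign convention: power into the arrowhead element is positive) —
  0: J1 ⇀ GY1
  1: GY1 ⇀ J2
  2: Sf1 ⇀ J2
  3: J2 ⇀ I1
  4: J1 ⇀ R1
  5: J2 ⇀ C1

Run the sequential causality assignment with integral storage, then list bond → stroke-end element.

#2 stroke at Sf1  (Sf1: flow source, stroke at near end)
#3 stroke at I1  (I1 integral (f out))
#5 stroke at J2  (C1: C, integral causality)
#1 stroke at GY1  (J2 effort already set via bond 5)
#0 stroke at GY1  (GY1: gyrator matches bond 1)
#4 stroke at J1  (1-jn J1 has f-setter on 0)

bond 0 →GY1
bond 1 →GY1
bond 2 →Sf1
bond 3 →I1
bond 4 →J1
bond 5 →J2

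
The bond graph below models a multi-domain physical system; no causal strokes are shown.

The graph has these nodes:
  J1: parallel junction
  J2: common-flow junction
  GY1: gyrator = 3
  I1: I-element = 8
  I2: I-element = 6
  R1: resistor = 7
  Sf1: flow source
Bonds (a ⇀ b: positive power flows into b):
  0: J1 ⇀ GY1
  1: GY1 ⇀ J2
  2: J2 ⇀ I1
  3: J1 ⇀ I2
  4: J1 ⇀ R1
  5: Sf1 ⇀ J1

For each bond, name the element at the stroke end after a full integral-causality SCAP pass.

b5 →Sf1  (source Sf1 imposes f)
b2 →I1  (I1 outputs flow p/I1)
b1 →J2  (common-f at J2 fixed by 2)
b0 →J1  (through GY1, causality inverts; strokes same side of GY1)
b3 →I2  (J1 effort already set via bond 0)
b4 →R1  (J1: bond 0 brought effort, rest push out)

b0 stroke at J1
b1 stroke at J2
b2 stroke at I1
b3 stroke at I2
b4 stroke at R1
b5 stroke at Sf1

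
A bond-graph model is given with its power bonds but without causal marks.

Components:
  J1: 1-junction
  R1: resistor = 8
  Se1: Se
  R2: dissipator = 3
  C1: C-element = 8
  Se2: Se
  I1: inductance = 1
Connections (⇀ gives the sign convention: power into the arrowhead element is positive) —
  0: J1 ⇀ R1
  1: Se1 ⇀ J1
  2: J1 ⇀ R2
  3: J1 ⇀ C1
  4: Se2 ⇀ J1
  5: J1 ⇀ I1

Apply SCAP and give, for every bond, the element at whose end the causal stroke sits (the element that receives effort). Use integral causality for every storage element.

b1 |J1  (Se1 fixes effort; stroke away)
b4 |J1  (Se2: effort source, stroke at far end)
b3 |J1  (C1: C, integral causality)
b5 |I1  (I1 integral (f out))
b0 |J1  (1-jn J1 has f-setter on 5)
b2 |J1  (J1 flow already set via bond 5)

b0 stroke at J1
b1 stroke at J1
b2 stroke at J1
b3 stroke at J1
b4 stroke at J1
b5 stroke at I1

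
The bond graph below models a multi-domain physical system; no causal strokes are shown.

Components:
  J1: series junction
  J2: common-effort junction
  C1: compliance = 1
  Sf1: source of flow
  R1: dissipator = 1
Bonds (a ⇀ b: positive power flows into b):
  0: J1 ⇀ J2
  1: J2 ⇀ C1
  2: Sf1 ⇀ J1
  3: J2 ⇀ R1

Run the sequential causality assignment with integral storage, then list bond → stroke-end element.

b0 →J1
b1 →J2
b2 →Sf1
b3 →R1

b2 |Sf1  (source Sf1 imposes f)
b0 |J1  (J1 flow already set via bond 2)
b1 |J2  (C1: C, integral causality)
b3 |R1  (J2 effort already set via bond 1)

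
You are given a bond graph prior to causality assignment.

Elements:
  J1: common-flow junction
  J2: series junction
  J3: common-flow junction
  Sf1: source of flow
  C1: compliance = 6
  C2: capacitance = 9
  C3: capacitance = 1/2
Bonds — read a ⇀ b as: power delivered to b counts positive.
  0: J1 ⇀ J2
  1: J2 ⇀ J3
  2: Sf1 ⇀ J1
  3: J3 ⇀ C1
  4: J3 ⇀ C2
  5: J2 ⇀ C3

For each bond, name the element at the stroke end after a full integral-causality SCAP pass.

#0 →J1
#1 →J2
#2 →Sf1
#3 →J3
#4 →J3
#5 →J2

#2 →Sf1  (source Sf1 imposes f)
#0 →J1  (common-f at J1 fixed by 2)
#1 →J2  (J2: bond 0 brought flow, rest push out)
#5 →J2  (common-f at J2 fixed by 0)
#3 →J3  (J3 flow already set via bond 1)
#4 →J3  (1-jn J3 has f-setter on 1)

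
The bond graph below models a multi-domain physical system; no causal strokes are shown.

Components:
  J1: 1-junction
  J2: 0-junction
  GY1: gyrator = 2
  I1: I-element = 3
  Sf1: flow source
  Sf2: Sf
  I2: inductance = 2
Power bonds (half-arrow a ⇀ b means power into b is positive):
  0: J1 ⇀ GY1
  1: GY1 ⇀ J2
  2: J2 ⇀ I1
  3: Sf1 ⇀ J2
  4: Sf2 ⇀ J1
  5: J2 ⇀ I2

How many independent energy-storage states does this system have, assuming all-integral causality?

2  (I1, I2 all integral)

b3 stroke→Sf1  (source Sf1 imposes f)
b4 stroke→Sf2  (Sf2 (Sf) sets flow on bond)
b0 stroke→J1  (1-jn J1 has f-setter on 4)
b1 stroke→J2  (through GY1, causality inverts; strokes same side of GY1)
b2 stroke→I1  (0-jn J2 has e-setter on 1)
b5 stroke→I2  (common-e at J2 fixed by 1)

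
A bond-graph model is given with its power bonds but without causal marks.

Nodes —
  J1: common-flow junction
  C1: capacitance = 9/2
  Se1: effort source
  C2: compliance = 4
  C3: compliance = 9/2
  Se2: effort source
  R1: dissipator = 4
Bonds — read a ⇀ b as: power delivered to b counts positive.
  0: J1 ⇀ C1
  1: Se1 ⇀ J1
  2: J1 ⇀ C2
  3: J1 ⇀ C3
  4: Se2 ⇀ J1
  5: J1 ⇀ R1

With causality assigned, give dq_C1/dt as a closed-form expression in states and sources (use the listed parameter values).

dq_C1/dt = E_Se1/4 + E_Se2/4 - q_C1/18 - q_C2/16 - q_C3/18

β1 →J1  (source Se1 imposes e)
β4 →J1  (Se2 fixes effort; stroke away)
β0 →J1  (C1 outputs effort q/C1)
β2 →J1  (C2 integral (e out))
β3 →J1  (C3 integral (e out))
β5 →R1  (J1 needs exactly one f-in)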